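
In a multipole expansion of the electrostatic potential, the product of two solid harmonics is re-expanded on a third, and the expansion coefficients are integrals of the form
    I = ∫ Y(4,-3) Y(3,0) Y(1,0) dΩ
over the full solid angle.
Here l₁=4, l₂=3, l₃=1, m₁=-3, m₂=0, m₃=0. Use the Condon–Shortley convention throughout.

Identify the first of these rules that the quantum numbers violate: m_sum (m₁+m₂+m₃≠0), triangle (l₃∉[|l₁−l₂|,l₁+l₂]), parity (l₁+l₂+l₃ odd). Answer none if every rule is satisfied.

m_sum

azimuthal sum: -3 + 0 + 0 = -3  ✗
1 ≤ 1 ≤ 7 (triangle on l)
L = 4 + 3 + 1 = 8 (even)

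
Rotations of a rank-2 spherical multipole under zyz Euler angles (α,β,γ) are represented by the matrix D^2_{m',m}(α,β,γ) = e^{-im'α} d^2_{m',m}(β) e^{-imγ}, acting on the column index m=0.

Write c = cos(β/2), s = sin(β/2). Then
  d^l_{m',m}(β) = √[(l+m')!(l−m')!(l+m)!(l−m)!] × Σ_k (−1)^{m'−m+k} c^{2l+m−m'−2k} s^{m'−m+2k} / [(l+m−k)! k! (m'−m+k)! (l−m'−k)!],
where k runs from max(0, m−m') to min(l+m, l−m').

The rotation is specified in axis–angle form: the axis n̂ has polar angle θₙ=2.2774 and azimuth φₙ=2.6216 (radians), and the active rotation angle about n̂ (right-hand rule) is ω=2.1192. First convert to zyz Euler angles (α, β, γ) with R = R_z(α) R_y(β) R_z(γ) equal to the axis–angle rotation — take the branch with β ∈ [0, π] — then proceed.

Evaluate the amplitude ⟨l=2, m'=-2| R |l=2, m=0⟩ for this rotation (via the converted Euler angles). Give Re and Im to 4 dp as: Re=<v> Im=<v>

Axis–angle → zyz. n̂ = (sinθₙcosφₙ, sinθₙsinφₙ, cosθₙ) = (-0.660041, +0.377908, -0.649254), ω = 2.1192.
R = I cosω + sinω [n̂]ₓ + (1−cosω) n̂n̂ᵀ gives
  R = [+0.141446, +0.174575, +0.974431; -0.933518, -0.304058, +0.189981; +0.329450, -0.936521, +0.119961]
β = atan2(√(R₁₃²+R₂₃²), R₃₃) = 1.450546; α = atan2(R₂₃, R₁₃) mod 2π = 0.192551; γ = atan2(R₃₂, −R₃₁) mod 2π = 4.374129
First d^2_{-2,0}(β=1.4505), then the phase factors e^{-i(-2)α} and e^{-i(0)γ}:
c=cos(1.450546/2)=0.748318, s=sin(1.450546/2)=0.663340; N=√[1·24·2·2]=9.797959
k: max(0,(0)−(-2))=2 … min(2+(0),2−(-2))=2
  k=2: (−1)^0·9.7980/(4)·0.7483^2·0.6633^2 = +0.603560
d^2_{-2,0}(1.4505) = +0.603560
Phases: e^{-i·(-2)·0.1926}=+0.926760+0.375653i, e^{-i·(0)·4.3741}=+1.000000+0.000000i ⇒ D=+0.559355+0.226729i

Re=0.5594 Im=0.2267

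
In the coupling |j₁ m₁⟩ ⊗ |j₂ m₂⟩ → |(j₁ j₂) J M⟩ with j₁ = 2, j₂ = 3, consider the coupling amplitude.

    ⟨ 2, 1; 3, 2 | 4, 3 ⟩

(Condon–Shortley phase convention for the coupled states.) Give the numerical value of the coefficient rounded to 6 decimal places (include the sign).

−√(1/20) ≈ -0.223607

√[9·1!3!5!/10! · 3!1!5!1!7!1!] = √(6480)
  +(−1)^0/∏(0,1,1,5,2,0)! = 1/240  (running 1/240)
  +(−1)^1/∏(1,0,0,4,3,1)! = -1/144  (running -1/360)
⟨..|..⟩ = √(6480)·(-1/360) = -0.223607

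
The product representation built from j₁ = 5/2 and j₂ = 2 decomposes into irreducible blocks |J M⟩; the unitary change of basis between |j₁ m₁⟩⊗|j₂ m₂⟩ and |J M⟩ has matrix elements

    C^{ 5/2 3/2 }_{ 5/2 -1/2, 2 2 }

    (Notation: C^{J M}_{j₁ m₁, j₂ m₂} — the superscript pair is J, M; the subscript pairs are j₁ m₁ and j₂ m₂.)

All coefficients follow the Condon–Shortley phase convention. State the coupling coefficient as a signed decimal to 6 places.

+√(27/70) ≈ +0.621059

j₁+j₂−J=2  J+j₁−j₂=3  J−j₁+j₂=2  j₁+j₂+J+1=8
(j₁±m₁, j₂±m₂, J±M) = (2,3,4,0,4,1)
P² = 864/35
sum k=2..2:
  [2] +1/8 = 1/8
S = 1/8
C² = P²·S² = 27/70 ; C = +0.621059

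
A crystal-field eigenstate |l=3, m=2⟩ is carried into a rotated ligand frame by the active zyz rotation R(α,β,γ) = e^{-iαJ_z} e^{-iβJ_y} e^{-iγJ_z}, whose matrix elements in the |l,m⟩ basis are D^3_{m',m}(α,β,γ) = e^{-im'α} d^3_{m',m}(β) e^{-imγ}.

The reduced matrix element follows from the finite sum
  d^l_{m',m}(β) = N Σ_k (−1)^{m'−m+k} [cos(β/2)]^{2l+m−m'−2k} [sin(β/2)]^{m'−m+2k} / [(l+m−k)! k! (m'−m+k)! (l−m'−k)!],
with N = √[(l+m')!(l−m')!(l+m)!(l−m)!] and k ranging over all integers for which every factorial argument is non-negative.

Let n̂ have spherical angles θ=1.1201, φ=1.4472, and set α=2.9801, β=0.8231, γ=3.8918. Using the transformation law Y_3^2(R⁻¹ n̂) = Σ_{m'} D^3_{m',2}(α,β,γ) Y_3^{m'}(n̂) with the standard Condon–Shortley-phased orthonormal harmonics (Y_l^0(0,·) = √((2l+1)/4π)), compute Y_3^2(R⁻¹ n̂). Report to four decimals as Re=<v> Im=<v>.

Need the full column D^3_{m',2} for m'=−3..3 at α=2.9801, β=0.8231, γ=3.8918.
cos(β/2)=0.916502, sin(β/2)=0.400030
d^3_{-3,2}: single k=5 term ⇒ +0.022997;  D = +0.009253+0.021053i
d^3_{-2,2}: k∈[4..5] ⇒ +0.107550 -0.004098 = +0.103452;  D = -0.025855-0.100169i
d^3_{-1,2}: k∈[3..4] ⇒ +0.311680 -0.029689 = +0.281991;  D = +0.025657+0.280821i
d^3_{0,2}: k∈[2..3] ⇒ +0.618415 -0.117815 = +0.500600;  D = +0.035204-0.499361i
d^3_{1,2}: k∈[1..2] ⇒ +0.818012 -0.311680 = +0.506332;  D = -0.116356+0.492781i
d^3_{2,2}: k∈[0..1] ⇒ +0.592653 -0.564533 = +0.028119;  D = +0.010778-0.025972i
d^3_{3,2}: single k=0 term ⇒ -0.633630;  D = +0.333811-0.538569i
Y_3^{m'}(θ=1.1201,φ=1.4472) and Σ D·Y over m':
  (+0.0093+0.0211i)·(-0.1103+0.2836i)  (-0.0259-0.1002i)·(-0.3497-0.0883i)  (+0.0257+0.2808i)·(-0.0018+0.0148i)  (+0.0352-0.4994i)·(-0.3334+0.0000i)  (-0.1164+0.4928i)·(+0.0018+0.0148i)  (+0.0108-0.0260i)·(-0.3497+0.0883i)  (+0.3338-0.5386i)·(+0.1103+0.2836i)
Y_3^2(R⁻¹ n̂) = +0.157835+0.248499i

Re=0.1578 Im=0.2485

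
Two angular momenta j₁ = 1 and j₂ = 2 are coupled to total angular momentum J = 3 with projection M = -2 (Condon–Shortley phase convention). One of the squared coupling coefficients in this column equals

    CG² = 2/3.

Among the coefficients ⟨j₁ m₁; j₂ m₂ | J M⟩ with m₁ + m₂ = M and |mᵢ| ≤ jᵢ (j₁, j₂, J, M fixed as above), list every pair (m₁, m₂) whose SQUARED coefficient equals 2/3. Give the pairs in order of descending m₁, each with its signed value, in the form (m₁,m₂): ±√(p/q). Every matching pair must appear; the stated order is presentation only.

Admissible pairs with m₁+m₂ = M = -2: (-1,-1), (0,-2)
  (m₁,m₂)=(0,-2): CG² = 1/3, CG = +√(1/3)
  (m₁,m₂)=(-1,-1): CG² = 2/3, CG = +√(2/3)   ← matches the target
Pairs with CG² = 2/3: (-1,-1): +√(2/3)

(-1,-1): +√(2/3)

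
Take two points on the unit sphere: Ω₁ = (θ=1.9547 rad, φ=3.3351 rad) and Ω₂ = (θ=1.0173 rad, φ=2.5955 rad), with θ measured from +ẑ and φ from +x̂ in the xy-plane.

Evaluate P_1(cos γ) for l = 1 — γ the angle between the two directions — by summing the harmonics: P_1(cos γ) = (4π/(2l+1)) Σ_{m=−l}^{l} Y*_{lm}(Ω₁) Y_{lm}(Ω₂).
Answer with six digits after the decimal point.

0.385810

Term-by-term m-sum for l=1 (normalisation 4π/3 = 4.188790):
  [-1]  conj(Y_{1,-1})(Ω₁) = -0.314367-0.061603i ; Y_{1,-1}(Ω₂) = -0.251163-0.152642i ; Δ = +0.069554+0.063458i
  [+0]  conj(Y_{1,0})(Ω₁) = -0.183003-0.000000i ; Y_{1,0}(Ω₂) = +0.256841+0.000000i ; Δ = -0.047003-0.000000i
  [+1]  conj(Y_{1,1})(Ω₁) = +0.314367-0.061603i ; Y_{1,1}(Ω₂) = +0.251163-0.152642i ; Δ = +0.069554-0.063458i
Total Σ_m = +0.092105+0.000000i. Multiply by 4.188790: +0.385810+0.000000i. P_1(cos γ) = 0.385810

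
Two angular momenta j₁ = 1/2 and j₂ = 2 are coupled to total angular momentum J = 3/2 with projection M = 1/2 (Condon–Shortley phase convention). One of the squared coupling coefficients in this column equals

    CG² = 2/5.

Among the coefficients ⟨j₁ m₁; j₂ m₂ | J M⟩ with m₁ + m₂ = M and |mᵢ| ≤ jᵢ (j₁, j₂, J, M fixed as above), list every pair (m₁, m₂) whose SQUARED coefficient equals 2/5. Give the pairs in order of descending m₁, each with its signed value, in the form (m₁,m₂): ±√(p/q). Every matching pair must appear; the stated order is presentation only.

Admissible pairs with m₁+m₂ = M = 1/2: (-1/2,1), (1/2,0)
  (m₁,m₂)=(1/2,0): CG² = 2/5, CG = +√(2/5)   ← matches the target
  (m₁,m₂)=(-1/2,1): CG² = 3/5, CG = −√(3/5)
Pairs with CG² = 2/5: (1/2,0): +√(2/5)

(1/2,0): +√(2/5)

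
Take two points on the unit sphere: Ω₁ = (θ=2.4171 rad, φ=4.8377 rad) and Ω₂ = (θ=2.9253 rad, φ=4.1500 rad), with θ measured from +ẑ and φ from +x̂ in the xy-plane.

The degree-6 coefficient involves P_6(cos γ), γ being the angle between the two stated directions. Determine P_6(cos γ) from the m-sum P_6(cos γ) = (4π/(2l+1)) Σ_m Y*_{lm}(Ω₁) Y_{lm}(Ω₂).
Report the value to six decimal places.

-0.411179

Term-by-term m-sum for l=6 (normalisation 4π/13 = 0.966644):
  term(m=-6) = -0.00000 - 0.00000j   from Y*(Ω₁)=-0.02990 - 0.02796j, Y(Ω₂)=0.00005 + 0.00001j
  term(m=-5) = -0.00011 - 0.00003j   from Y*(Ω₁)=-0.09396 + 0.12980j, Y(Ω₂)=0.00024 + 0.00070j
  term(m=-4) = -0.00236 + 0.00097j   from Y*(Ω₁)=0.31200 + 0.17095j, Y(Ω₂)=-0.00451 + 0.00559j
  term(m=-3) = -0.01002 + 0.01868j   from Y*(Ω₁)=0.16518 - 0.41848j, Y(Ω₂)=-0.04680 - 0.00547j
  term(m=-2) = 0.00741 + 0.03744j   from Y*(Ω₁)=-0.17783 - 0.04553j, Y(Ω₂)=-0.08968 - 0.18756j
  term(m=-1) = -0.12649 - 0.10391j   from Y*(Ω₁)=0.03695 - 0.29332j, Y(Ω₂)=0.29524 - 0.46842j
  term(m=+0) = -0.16221 + 0.00000j   from Y*(Ω₁)=-0.28223 + 0.00000j, Y(Ω₂)=0.57477 + 0.00000j
  term(m=+1) = -0.12649 + 0.10391j   from Y*(Ω₁)=-0.03695 - 0.29332j, Y(Ω₂)=-0.29524 - 0.46842j
  term(m=+2) = 0.00741 - 0.03744j   from Y*(Ω₁)=-0.17783 + 0.04553j, Y(Ω₂)=-0.08968 + 0.18756j
  term(m=+3) = -0.01002 - 0.01868j   from Y*(Ω₁)=-0.16518 - 0.41848j, Y(Ω₂)=0.04680 - 0.00547j
  term(m=+4) = -0.00236 - 0.00097j   from Y*(Ω₁)=0.31200 - 0.17095j, Y(Ω₂)=-0.00451 - 0.00559j
  term(m=+5) = -0.00011 + 0.00003j   from Y*(Ω₁)=0.09396 + 0.12980j, Y(Ω₂)=-0.00024 + 0.00070j
  term(m=+6) = -0.00000 + 0.00000j   from Y*(Ω₁)=-0.02990 + 0.02796j, Y(Ω₂)=0.00005 - 0.00001j
Total Σ_m = -0.42537 - 0.00000j. Multiply by 0.966644: -0.41118 - 0.00000j. P_6(cos γ) = -0.411179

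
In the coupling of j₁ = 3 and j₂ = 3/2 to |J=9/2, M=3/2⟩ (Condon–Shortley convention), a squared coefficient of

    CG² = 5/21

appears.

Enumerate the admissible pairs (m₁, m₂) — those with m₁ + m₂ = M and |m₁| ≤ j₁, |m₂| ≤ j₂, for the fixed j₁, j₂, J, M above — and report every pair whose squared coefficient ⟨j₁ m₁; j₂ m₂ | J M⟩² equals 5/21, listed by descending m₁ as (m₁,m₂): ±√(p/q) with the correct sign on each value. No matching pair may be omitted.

(0,3/2): +√(5/21)

Admissible pairs with m₁+m₂ = M = 3/2: (0,3/2), (1,1/2), (2,-1/2), (3,-3/2)
  (m₁,m₂)=(3,-3/2): CG² = 1/84, CG = +√(1/84)
  (m₁,m₂)=(2,-1/2): CG² = 3/14, CG = +√(3/14)
  (m₁,m₂)=(1,1/2): CG² = 15/28, CG = +√(15/28)
  (m₁,m₂)=(0,3/2): CG² = 5/21, CG = +√(5/21)   ← matches the target
Pairs with CG² = 5/21: (0,3/2): +√(5/21)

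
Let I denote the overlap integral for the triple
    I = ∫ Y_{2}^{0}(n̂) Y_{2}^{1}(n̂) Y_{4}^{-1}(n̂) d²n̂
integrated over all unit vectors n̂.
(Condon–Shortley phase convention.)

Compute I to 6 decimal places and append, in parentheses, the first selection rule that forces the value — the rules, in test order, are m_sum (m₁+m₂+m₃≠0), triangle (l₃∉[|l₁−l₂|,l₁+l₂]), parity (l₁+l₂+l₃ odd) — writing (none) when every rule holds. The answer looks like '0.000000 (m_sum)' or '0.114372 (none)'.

-0.220728 (none)

Checks pass: Σm=0; 8 even; l₃=4∈[0,4].
(2·2+1)(2·2+1)(2·4+1) = 225
Δ: 0! 4! 4! / 9! → 1/630
sum: t=0:+1/16 = 1/16
3j²(2 2 4; 0 0 0) = Δ·Π!·Σ² = 2/35  (sign +1)
sum: t=0:+1/24 = 1/24
3j²(2 2 4; 0 1 -1) = Δ·Π!·Σ² = 1/21  (sign -1)
combine: 4πI² = 225·2/35·1/21 = 30/49
take √, sign -1: I = -0.22072812
No selection rule forces the value: the integral is nonzero (none).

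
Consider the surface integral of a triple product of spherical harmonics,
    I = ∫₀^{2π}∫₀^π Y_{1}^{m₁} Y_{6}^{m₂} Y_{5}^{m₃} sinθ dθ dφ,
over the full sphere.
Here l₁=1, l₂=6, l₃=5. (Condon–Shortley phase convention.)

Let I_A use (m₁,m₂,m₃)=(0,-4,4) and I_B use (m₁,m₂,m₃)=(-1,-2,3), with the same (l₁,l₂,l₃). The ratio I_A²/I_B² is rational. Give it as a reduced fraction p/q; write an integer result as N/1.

Shared (l₁,l₂,l₃)=(1,6,5): N and (l;000)² cancel in I_A²/I_B².
A: Δ = 2!·0!·10!/13! = 1/858; Racah Σ t=1..1: t=1:−1/362880 = -1/362880; ⇒ 3j(1 6 5; 0 -4 4)² = 10/429, sgn +1
B: Δ = 2!·0!·10!/13! = 1/858; Racah Σ t=2..2: t=2:+1/161280 = 1/161280; ⇒ 3j(1 6 5; -1 -2 3)² = 1/143, sgn +1
I_A²/I_B² = (10/429)/(1/143) = 10/3

10/3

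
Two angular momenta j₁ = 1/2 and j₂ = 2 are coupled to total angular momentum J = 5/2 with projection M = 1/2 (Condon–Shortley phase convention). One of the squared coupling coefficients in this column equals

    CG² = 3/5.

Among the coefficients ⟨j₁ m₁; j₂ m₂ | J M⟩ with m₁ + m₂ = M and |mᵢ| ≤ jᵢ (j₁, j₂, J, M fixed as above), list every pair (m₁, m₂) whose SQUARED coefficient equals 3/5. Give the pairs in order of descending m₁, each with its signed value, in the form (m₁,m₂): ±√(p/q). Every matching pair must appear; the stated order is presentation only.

(1/2,0): +√(3/5)

Admissible pairs with m₁+m₂ = M = 1/2: (-1/2,1), (1/2,0)
  (m₁,m₂)=(1/2,0): CG² = 3/5, CG = +√(3/5)   ← matches the target
  (m₁,m₂)=(-1/2,1): CG² = 2/5, CG = +√(2/5)
Pairs with CG² = 3/5: (1/2,0): +√(3/5)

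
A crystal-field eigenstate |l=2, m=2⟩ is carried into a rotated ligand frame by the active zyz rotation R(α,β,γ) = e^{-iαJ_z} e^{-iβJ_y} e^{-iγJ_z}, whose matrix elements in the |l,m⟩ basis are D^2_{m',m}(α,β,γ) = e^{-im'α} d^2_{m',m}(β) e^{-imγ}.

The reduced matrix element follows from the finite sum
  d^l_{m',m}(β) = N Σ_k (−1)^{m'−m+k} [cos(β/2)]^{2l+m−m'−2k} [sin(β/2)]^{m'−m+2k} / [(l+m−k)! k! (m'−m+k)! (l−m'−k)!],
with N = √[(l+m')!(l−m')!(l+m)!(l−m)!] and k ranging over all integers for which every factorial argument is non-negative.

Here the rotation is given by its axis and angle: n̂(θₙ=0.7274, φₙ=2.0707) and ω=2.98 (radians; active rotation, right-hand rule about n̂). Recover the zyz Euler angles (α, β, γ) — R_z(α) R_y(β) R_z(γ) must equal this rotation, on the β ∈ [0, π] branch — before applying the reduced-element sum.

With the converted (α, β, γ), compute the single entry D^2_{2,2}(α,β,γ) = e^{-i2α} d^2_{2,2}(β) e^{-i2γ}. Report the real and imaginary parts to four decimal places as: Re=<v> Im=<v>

Re=0.2856 Im=0.1316

Axis–angle → zyz. n̂ = (sinθₙcosφₙ, sinθₙsinφₙ, cosθₙ) = (-0.318728, +0.583562, +0.746906), ω = 2.9800.
R = I cosω + sinω [n̂]ₓ + (1−cosω) n̂n̂ᵀ gives
  R = [-0.785120, -0.489742, -0.379129; -0.249402, -0.310320, +0.917333; -0.566908, +0.814772, +0.121496]
β = atan2(√(R₁₃²+R₂₃²), R₃₃) = 1.448999; α = atan2(R₂₃, R₁₃) mod 2π = 1.962711; γ = atan2(R₃₂, −R₃₁) mod 2π = 0.962904
First d^2_{2,2}(β=1.4490), then the phase factors e^{-i(2)α} and e^{-i(2)γ}:
c=cos(1.448999/2)=0.748831, s=sin(1.448999/2)=0.662761; N=√[24·1·24·1]=24.000000
k: max(0,(2)−(2))=0 … min(2+(2),2−(2))=0
  k=0: (−1)^0·24.0000/(24)·0.7488^4·0.6628^0 = +0.314439
d^2_{2,2}(1.4490) = +0.314439
Attach z-rotation phases: D = e^{-i(2)(1.9627)}·(+0.314439)·e^{-i(2)(0.9629)} = +0.285557+0.131639i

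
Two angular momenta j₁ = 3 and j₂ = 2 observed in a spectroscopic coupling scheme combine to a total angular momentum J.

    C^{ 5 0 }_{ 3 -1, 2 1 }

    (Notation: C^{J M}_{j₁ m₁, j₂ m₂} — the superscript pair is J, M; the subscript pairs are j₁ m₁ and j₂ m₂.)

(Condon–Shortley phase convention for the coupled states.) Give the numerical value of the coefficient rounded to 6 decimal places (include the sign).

j₁+j₂−J=0  J+j₁−j₂=6  J−j₁+j₂=4  j₁+j₂+J+1=11
(j₁±m₁, j₂±m₂, J±M) = (2,4,3,1,5,5)
P² = 138240/7
sum k=0..0:
  [0] +1/288 = 1/288
S = 1/288
C² = P²·S² = 5/21 ; C = +0.487950

+0.487950  (= +√(5/21))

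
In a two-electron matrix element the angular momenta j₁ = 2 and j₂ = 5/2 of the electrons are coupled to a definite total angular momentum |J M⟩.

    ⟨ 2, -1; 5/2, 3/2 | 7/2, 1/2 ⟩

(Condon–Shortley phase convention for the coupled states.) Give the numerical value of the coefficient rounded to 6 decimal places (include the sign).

j₁+j₂−J=1  J+j₁−j₂=3  J−j₁+j₂=4  j₁+j₂+J+1=9
(j₁±m₁, j₂±m₂, J±M) = (1,3,4,1,4,3)
P² = 2304/35
sum k=0..1:
  [0] +1/144 = 1/144
  [1] −1/12 = -1/12
S = -11/144
C² = P²·S² = 121/315 ; C = -0.619780

-0.619780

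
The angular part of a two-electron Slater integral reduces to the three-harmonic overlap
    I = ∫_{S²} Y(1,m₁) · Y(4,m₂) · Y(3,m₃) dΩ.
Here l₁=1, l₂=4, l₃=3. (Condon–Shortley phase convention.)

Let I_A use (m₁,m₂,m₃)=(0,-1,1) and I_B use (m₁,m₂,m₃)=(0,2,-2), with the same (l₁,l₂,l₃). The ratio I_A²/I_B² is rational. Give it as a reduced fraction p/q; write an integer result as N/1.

5/4

Same 1,4,3: normalisation and zero-m 3j drop out of the ratio.
A: Δ: 2! 0! 6! / 9! → 1/252; sum: t=1:−1/48 = -1/48; 3j²(1 4 3; 0 -1 1) = Δ·Π!·Σ² = 5/84  (sign -1)
B: Δ: 2! 0! 6! / 9! → 1/252; sum: t=1:−1/120 = -1/120; 3j²(1 4 3; 0 2 -2) = Δ·Π!·Σ² = 1/21  (sign +1)
I_A²/I_B² = (5/84)/(1/21) = 5/4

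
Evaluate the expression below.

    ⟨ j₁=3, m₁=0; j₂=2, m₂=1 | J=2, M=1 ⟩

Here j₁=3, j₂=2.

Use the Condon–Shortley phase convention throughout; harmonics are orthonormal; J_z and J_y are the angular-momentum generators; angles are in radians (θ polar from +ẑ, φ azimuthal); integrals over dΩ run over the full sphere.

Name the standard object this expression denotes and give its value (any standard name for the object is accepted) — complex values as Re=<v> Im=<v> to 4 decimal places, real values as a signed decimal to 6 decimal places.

Clebsch–Gordan coefficient, +√(2/7) ≈ +0.534522

This is a Clebsch–Gordan (vector-coupling) coefficient.
triangle: 3!*3!*1!/8! = 36/40320
(j±m)!: 3!*3!*3!*1!*3!*1! = 1296
prefactor² = (2J+1)*Δ*N² = 81/14
  k=2: +1/(2!*1!*1!*1!*2!*0!) = 1/4
  k=3: −1/(3!*0!*0!*0!*3!*1!) = -1/36
Σ = 2/9  ⇒  CG² = 81/14*(2/9)² = 2/7
CG = +√(2/7) = +0.534522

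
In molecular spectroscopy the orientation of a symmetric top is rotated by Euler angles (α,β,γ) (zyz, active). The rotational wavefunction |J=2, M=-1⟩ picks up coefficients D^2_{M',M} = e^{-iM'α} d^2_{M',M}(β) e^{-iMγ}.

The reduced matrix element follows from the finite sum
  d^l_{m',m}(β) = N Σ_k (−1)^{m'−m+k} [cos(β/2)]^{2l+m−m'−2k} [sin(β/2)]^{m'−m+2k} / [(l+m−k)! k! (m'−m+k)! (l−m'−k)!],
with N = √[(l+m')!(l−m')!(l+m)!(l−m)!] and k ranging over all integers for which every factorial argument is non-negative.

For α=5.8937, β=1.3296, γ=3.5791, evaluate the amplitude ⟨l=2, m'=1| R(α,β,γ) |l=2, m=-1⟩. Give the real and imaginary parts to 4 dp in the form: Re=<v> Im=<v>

Re=-0.3808 Im=-0.4139

Split into d^2_{1,-1}(β=1.3296) × two z-phases.
c=cos(1.329600/2)=0.787040, s=sin(1.329600/2)=0.616902; N=√[6·1·1·6]=6.000000
Admissible k: 0..1 (factorial args all ≥0)
  k=0: (−1)^2·6.0000/(2)·0.7870^2·0.6169^2 = +0.707208
  k=1: (−1)^3·6.0000/(6)·0.7870^0·0.6169^4 = -0.144832
d^2_{1,-1}(1.3296) = +0.707208 -0.144832 = +0.562376
D = (+0.925105+0.379712i)·(+0.562376)·(-0.905811-0.423683i) = -0.380780-0.413852i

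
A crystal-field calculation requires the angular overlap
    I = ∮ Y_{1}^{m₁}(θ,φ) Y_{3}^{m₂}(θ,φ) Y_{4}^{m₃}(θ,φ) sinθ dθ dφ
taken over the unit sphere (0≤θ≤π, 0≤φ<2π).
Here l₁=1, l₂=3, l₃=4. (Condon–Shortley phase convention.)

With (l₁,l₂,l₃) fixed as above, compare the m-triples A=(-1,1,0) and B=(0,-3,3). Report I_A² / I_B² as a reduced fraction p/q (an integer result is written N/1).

Shared (l₁,l₂,l₃)=(1,3,4): N and (l;000)² cancel in I_A²/I_B².
A: Δ = 0!·2!·6!/9! = 1/252; Racah Σ t=0..0: t=0:+1/96 = 1/96; ⇒ 3j(1 3 4; -1 1 0)² = 1/42, sgn +1
B: Δ = 0!·2!·6!/9! = 1/252; Racah Σ t=0..0: t=0:+1/720 = 1/720; ⇒ 3j(1 3 4; 0 -3 3)² = 1/36, sgn -1
I_A²/I_B² = (1/42)/(1/36) = 6/7

6/7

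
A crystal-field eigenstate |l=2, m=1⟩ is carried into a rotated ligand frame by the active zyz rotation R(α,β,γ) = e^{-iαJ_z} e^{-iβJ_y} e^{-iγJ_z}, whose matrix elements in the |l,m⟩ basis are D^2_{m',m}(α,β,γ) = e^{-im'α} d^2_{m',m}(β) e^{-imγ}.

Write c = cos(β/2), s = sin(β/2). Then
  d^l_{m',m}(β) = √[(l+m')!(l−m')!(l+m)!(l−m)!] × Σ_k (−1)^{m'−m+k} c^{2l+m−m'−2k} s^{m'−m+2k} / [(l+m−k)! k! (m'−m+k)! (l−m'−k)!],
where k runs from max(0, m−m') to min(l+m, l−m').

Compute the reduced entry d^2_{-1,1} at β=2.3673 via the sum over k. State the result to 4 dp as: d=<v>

d=-0.3686

d^2_{-1,1}(β=2.3673) via the finite sum:
c=cos(2.367300/2)=0.377547, s=sin(2.367300/2)=0.925990; N=√[1·6·6·1]=6.000000
k∈{2,3} keeps every argument non-negative
  k=2: (−1)^0·6.0000/(2)·0.3775^2·0.9260^2 = +0.366672
  k=3: (−1)^1·6.0000/(6)·0.3775^0·0.9260^4 = -0.735234
d^2_{-1,1}(2.3673) = +0.366672 -0.735234 = -0.368562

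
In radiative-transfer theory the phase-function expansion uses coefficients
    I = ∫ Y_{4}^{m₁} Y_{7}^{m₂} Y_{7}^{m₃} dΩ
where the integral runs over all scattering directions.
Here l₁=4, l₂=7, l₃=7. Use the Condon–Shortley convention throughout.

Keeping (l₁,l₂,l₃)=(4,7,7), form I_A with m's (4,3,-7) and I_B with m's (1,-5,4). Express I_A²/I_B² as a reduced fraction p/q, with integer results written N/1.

Shared (l₁,l₂,l₃)=(4,7,7): N and (l;000)² cancel in I_A²/I_B².
A: Δ = 4!·4!·10!/19! = 1/58198140; Racah Σ t=0..0: t=0:+1/2090188800 = 1/2090188800; ⇒ 3j(4 7 7; 4 3 -7)² = 7/5814, sgn +1
B: Δ = 4!·4!·10!/19! = 1/58198140; Racah Σ t=0..2: t=0:+1/11612160 t=1:−1/8709120 t=2:+1/87091200 = -1/58060800; ⇒ 3j(4 7 7; 1 -5 4)² = 99/117572, sgn +1
I_A²/I_B² = (7/5814)/(99/117572) = 1274/891

1274/891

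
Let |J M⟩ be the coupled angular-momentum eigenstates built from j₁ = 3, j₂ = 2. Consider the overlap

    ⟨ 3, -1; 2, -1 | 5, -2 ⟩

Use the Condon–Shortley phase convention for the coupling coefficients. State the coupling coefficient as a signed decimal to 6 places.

+√(1/2) = +0.707107

j₁+j₂−J=0  J+j₁−j₂=6  J−j₁+j₂=4  j₁+j₂+J+1=11
(j₁±m₁, j₂±m₂, J±M) = (2,4,1,3,3,7)
P² = 41472
sum k=0..0:
  [0] +1/288 = 1/288
S = 1/288
C² = P²·S² = 1/2 ; C = +0.707107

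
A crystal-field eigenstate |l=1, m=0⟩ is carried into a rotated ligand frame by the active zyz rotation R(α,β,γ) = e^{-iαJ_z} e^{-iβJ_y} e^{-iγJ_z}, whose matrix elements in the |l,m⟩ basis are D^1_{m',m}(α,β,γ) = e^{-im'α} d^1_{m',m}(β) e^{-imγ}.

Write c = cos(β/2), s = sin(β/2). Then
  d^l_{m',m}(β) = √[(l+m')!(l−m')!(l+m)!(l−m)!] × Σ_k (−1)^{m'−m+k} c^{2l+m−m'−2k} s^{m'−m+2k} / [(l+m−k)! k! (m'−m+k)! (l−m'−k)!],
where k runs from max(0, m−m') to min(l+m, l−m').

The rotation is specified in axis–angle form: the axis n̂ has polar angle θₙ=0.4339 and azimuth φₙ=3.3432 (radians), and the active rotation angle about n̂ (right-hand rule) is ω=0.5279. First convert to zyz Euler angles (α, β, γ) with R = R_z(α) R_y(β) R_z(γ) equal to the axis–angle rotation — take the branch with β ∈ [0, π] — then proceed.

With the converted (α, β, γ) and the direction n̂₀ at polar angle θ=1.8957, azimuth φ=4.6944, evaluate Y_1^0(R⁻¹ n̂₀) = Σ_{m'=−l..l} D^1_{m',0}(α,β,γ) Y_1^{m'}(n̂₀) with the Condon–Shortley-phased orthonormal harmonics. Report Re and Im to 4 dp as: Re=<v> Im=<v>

Re=-0.2427 Im=0.0000

Axis–angle → zyz. n̂ = (sinθₙcosφₙ, sinθₙsinφₙ, cosθₙ) = (-0.411898, -0.084185, +0.907333), ω = 0.5279.
R = I cosω + sinω [n̂]ₓ + (1−cosω) n̂n̂ᵀ gives
  R = [+0.886963, -0.452322, -0.093283; +0.461763, +0.864832, +0.197083; -0.008471, -0.217880, +0.975939]
β = atan2(√(R₁₃²+R₂₃²), R₃₃) = 0.219810; α = atan2(R₂₃, R₁₃) mod 2π = 2.012871; γ = atan2(R₃₂, −R₃₁) mod 2π = 4.751249
Need the full column D^1_{m',0} for m'=−1..1 at α=2.0129, β=0.2198, γ=4.7512.
cos(β/2)=0.993967, sin(β/2)=0.109684
d^1_{-1,0}: single k=1 term ⇒ +0.154181;  D = -0.065961+0.139359i
d^1_{0,0}: k∈[0..1] ⇒ +0.987969 -0.012031 = +0.975939;  D = +0.975939+0.000000i
d^1_{1,0}: single k=0 term ⇒ -0.154181;  D = +0.065961+0.139359i
Y_1^{m'}(θ=1.8957,φ=4.6944) and Σ D·Y over m':
  (-0.0660+0.1394i)·(-0.0059+0.3274i)  (+0.9759+0.0000i)·(-0.1560+0.0000i)  (+0.0660+0.1394i)·(+0.0059+0.3274i)
Y_1^0(R⁻¹ n̂) = -0.242683+0.000000i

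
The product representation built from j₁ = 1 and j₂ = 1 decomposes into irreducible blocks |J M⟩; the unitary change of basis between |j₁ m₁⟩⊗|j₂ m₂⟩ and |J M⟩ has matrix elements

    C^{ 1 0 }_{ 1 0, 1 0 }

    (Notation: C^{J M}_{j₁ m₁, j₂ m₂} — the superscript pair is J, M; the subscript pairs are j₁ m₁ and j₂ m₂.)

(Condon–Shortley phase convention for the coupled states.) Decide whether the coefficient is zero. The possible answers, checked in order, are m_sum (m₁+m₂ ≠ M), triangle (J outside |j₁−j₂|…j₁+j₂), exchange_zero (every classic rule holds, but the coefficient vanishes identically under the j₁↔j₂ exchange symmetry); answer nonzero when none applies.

exchange_zero

m-sum: m₁+m₂ = 0+0 = 0, M = 0  ✓
triangle: |j₁−j₂| = 0 ≤ J = 1 ≤ j₁+j₂ = 2  ✓
exchange: j₁=j₂ and m₁=m₂, and (−1)^(j₁+j₂−J) = (−1)^1 = −1 forces ⟨j₁m₁;j₂m₂|JM⟩ = −⟨j₂m₂;j₁m₁|JM⟩ = −⟨j₁m₁;j₂m₂|JM⟩ ⇒ the coefficient vanishes identically
Racah sum check: Σ_k collapses to 0 ⇒ CG = 0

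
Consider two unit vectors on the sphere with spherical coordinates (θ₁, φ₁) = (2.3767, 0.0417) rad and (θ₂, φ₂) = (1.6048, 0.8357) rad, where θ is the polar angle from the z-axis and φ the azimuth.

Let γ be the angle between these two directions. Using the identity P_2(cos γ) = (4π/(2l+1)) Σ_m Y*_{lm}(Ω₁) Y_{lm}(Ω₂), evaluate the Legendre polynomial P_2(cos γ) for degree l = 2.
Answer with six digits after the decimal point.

Addition theorem: P_2(cos γ) = (4π/5) Σ_m Y*_{lm}(Ω₁) Y_{lm}(Ω₂), m = −2…2:
  [-2]  conj(Y_{2,-2})(Ω₁) = +0.184575+0.015429i ; Y_{2,-2}(Ω₂) = -0.038750-0.383877i ; Δ = -0.001229-0.071452i
  [-1]  conj(Y_{2,-1})(Ω₁) = -0.385614-0.016089i ; Y_{2,-1}(Ω₂) = -0.017604+0.019471i ; Δ = +0.007102-0.007225i
  [+0]  conj(Y_{2,0})(Ω₁) = +0.177092-0.000000i ; Y_{2,0}(Ω₂) = -0.314298+0.000000i ; Δ = -0.055660+0.000000i
  [+1]  conj(Y_{2,1})(Ω₁) = +0.385614-0.016089i ; Y_{2,1}(Ω₂) = +0.017604+0.019471i ; Δ = +0.007102+0.007225i
  [+2]  conj(Y_{2,2})(Ω₁) = +0.184575-0.015429i ; Y_{2,2}(Ω₂) = -0.038750+0.383877i ; Δ = -0.001229+0.071452i
Σ over m = -0.043915+0.000000i; ×(4π/5) → -0.110370+0.000000i. Real part: -0.110370

-0.110370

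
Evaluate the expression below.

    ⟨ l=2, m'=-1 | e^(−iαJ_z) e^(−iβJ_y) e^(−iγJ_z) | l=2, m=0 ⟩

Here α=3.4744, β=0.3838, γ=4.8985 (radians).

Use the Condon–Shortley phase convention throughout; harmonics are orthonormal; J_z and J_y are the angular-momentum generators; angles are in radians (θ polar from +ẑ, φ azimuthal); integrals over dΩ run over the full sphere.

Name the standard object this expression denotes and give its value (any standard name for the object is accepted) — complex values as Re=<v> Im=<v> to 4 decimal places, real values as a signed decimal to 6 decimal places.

This is a Wigner D-matrix element — the rotation-matrix element ⟨l m'| R(α,β,γ) |l m⟩ in the angular-momentum basis.
D^2_{-1,0}(3.4744,0.3838,4.8985) = e^{-i·-1·3.4744}·d^2_{-1,0}(0.3838)·e^{-i·0·4.8985}. Compute d first:
c=cos(0.383800/2)=0.981644, s=sin(0.383800/2)=0.190724; N=√[1·6·2·2]=4.898979
Admissible k: 1..2 (factorial args all ≥0)
  k=1: (−1)^0·4.8990/(2)·0.9816^3·0.1907^1 = +0.441920
  k=2: (−1)^1·4.8990/(2)·0.9816^1·0.1907^3 = -0.016682
d^2_{-1,0}(0.3838) = +0.441920 -0.016682 = +0.425238
D = (-0.945129-0.326698i)·(+0.425238)·(+1.000000+0.000000i) = -0.401904-0.138924i

Wigner D-matrix element, Re=-0.4019 Im=-0.1389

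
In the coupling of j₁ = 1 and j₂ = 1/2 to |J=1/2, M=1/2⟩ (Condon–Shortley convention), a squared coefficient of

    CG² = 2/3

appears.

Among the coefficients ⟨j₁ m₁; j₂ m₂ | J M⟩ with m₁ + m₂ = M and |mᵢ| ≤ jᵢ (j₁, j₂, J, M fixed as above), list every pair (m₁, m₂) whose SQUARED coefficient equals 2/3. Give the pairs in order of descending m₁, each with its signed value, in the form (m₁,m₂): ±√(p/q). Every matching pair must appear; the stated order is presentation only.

(1,-1/2): +√(2/3)

Admissible pairs with m₁+m₂ = M = 1/2: (0,1/2), (1,-1/2)
  (m₁,m₂)=(1,-1/2): CG² = 2/3, CG = +√(2/3)   ← matches the target
  (m₁,m₂)=(0,1/2): CG² = 1/3, CG = −√(1/3)
Pairs with CG² = 2/3: (1,-1/2): +√(2/3)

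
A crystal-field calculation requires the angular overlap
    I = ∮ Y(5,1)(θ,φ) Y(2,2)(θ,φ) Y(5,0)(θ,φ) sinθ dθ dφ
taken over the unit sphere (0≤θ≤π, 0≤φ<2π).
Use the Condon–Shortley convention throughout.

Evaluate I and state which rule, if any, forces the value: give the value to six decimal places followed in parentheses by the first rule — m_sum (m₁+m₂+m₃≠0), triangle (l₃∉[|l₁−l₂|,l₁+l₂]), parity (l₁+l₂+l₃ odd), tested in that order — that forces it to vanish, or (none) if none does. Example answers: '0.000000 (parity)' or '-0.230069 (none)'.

0.000000 (m_sum)

1 + 2 + 0 = 3 ≠ 0: azimuthal integral kills it; I = 0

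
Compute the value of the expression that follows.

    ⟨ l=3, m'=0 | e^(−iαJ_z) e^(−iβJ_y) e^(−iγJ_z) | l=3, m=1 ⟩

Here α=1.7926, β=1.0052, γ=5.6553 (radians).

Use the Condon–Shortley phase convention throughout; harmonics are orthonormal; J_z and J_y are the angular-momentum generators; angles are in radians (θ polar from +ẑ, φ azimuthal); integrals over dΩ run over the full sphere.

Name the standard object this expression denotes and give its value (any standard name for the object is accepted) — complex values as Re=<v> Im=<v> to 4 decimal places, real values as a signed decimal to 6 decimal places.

Wigner D-matrix element, Re=0.1290 Im=0.0936

This is a Wigner D-matrix element — the rotation-matrix element ⟨l m'| R(α,β,γ) |l m⟩ in the angular-momentum basis.
Split into d^3_{0,1}(β=1.0052) × two z-phases.
With c≡cos(β/2)=0.876333 and s≡sin(β/2)=0.481706, N=[6·6·24·2]^{1/2}=41.569219
The bounds max(0,m−m')=1 and min(l+m,l−m')=3 give 3 terms
  k=1: (−1)^0·41.5692/(12)·0.8763^5·0.4817^1 = +0.862419
  k=2: (−1)^1·41.5692/(4)·0.8763^3·0.4817^3 = -0.781744
  k=3: (−1)^2·41.5692/(12)·0.8763^1·0.4817^5 = +0.078735
d^3_{0,1}(1.0052) = +0.862419 -0.781744 +0.078735 = +0.159410
Phases: e^{-i·(0)·1.7926}=+1.000000+0.000000i, e^{-i·(1)·5.6553}=+0.809272+0.587435i ⇒ D=+0.129006+0.093643i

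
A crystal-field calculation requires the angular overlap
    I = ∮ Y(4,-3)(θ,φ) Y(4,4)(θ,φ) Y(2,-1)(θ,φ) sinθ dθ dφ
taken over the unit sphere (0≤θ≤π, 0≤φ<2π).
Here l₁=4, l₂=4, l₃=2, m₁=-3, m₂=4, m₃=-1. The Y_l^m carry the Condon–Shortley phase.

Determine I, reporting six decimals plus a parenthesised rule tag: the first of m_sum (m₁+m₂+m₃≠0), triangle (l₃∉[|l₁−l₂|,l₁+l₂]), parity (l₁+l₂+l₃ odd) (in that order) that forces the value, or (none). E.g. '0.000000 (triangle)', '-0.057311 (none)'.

Checks pass: Σm=0; 10 even; l₃=2∈[0,8].
(2·4+1)(2·4+1)(2·2+1) = 405
Δ: 6! 2! 2! / 11! → 1/13860
sum: t=2:+1/192 t=3:−1/36 t=4:+1/192 = -5/288
3j²(4 4 2; 0 0 0) = Δ·Π!·Σ² = 20/693  (sign -1)
sum: t=6:+1/1440 = 1/1440
3j²(4 4 2; -3 4 -1) = Δ·Π!·Σ² = 7/165  (sign -1)
combine: 4πI² = 405·20/693·7/165 = 60/121
take √, sign +1: I = 0.19864517
No selection rule forces the value: the integral is nonzero (none).

0.198645 (none)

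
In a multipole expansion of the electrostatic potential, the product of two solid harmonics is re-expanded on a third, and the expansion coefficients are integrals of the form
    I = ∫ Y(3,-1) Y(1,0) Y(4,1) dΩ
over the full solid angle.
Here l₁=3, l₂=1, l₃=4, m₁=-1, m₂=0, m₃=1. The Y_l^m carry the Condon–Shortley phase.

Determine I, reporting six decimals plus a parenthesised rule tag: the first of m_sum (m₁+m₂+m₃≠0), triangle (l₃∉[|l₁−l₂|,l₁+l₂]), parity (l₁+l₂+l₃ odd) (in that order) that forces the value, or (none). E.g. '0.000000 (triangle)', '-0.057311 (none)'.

-0.238414 (none)

Checks pass: Σm=0; 8 even; l₃=4∈[2,4].
(2·3+1)(2·1+1)(2·4+1) = 189
Δ: 0! 6! 2! / 9! → 1/252
sum: t=0:+1/36 = 1/36
3j²(3 1 4; 0 0 0) = Δ·Π!·Σ² = 4/63  (sign +1)
sum: t=0:+1/48 = 1/48
3j²(3 1 4; -1 0 1) = Δ·Π!·Σ² = 5/84  (sign -1)
combine: 4πI² = 189·4/63·5/84 = 5/7
take √, sign -1: I = -0.23841361
No selection rule forces the value: the integral is nonzero (none).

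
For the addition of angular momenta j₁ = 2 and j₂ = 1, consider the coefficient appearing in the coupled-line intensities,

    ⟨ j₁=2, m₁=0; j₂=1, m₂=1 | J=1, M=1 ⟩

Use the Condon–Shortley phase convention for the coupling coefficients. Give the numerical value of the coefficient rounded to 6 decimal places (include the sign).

+√(1/10) ≈ +0.316228

j₁+j₂−J=2  J+j₁−j₂=2  J−j₁+j₂=0  j₁+j₂+J+1=5
(j₁±m₁, j₂±m₂, J±M) = (2,2,2,0,2,0)
P² = 8/5
sum k=2..2:
  [2] +1/4 = 1/4
S = 1/4
C² = P²·S² = 1/10 ; C = +0.316228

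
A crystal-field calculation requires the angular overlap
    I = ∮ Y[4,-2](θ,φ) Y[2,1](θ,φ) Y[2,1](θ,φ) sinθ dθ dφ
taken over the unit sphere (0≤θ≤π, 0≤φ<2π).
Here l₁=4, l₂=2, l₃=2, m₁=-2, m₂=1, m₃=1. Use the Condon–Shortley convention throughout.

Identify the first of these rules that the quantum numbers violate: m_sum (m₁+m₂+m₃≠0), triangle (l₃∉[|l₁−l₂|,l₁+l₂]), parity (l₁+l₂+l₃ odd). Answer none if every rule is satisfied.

none

m₁+m₂+m₃ = -2 + 1 + 1 = 0  ✓
triangle: |4−2|=2 ≤ l₃=2 ≤ 4+2=6  ✓
parity: l₁+l₂+l₃ = 8 is even  ✓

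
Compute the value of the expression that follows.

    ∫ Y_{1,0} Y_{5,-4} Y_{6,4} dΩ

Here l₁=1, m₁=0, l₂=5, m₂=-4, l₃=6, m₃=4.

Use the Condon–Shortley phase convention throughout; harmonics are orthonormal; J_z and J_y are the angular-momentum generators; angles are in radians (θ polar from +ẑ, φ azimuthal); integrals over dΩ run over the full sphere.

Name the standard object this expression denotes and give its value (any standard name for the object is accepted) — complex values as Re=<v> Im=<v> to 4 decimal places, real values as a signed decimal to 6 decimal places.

This is a Gaunt coefficient — the integral of a triple product of spherical harmonics over the sphere.
m-sum 0 ✓  L=12 even ✓  4≤6≤6 ✓
Π(2lᵢ+1) = 3×11×13 = 429
triangle coeff Δ(1,5,6) = 1/858
Σ_t [0,0]: t=0:+1/14400 = 1/14400
(3j)²=6/143 [(1 5 6; 0 0 0)], sign=+1
Σ_t [0,0]: t=0:+1/362880 = 1/362880
(3j)²=10/429 [(1 5 6; 0 -4 4)], sign=+1
⇒ 4πI² = 60/143
I = (+1)√(60/143/(4π)) = 0.18272698

Gaunt coefficient, +0.182727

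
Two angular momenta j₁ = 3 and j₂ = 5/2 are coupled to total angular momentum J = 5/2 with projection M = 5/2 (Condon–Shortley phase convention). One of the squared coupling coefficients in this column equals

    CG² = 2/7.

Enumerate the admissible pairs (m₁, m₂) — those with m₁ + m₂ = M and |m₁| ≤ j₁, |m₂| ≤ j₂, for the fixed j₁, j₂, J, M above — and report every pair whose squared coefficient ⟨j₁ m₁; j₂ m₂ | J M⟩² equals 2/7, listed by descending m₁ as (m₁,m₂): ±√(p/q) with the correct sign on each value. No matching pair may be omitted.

Admissible pairs with m₁+m₂ = M = 5/2: (0,5/2), (1,3/2), (2,1/2), (3,-1/2)
  (m₁,m₂)=(3,-1/2): CG² = 5/21, CG = +√(5/21)
  (m₁,m₂)=(2,1/2): CG² = 5/14, CG = −√(5/14)
  (m₁,m₂)=(1,3/2): CG² = 2/7, CG = +√(2/7)   ← matches the target
  (m₁,m₂)=(0,5/2): CG² = 5/42, CG = −√(5/42)
Pairs with CG² = 2/7: (1,3/2): +√(2/7)

(1,3/2): +√(2/7)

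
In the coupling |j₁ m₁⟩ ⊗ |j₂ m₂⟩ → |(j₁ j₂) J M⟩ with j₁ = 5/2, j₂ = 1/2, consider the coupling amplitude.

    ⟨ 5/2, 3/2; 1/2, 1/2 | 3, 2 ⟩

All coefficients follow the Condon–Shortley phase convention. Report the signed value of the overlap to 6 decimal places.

√[7·0!5!1!/7! · 4!1!1!0!5!1!] = √(480)
  +(−1)^0/∏(0,0,1,1,4,0)! = 1/24  (running 1/24)
⟨..|..⟩ = √(480)·(1/24) = +0.912871

+√(5/6) ≈ +0.912871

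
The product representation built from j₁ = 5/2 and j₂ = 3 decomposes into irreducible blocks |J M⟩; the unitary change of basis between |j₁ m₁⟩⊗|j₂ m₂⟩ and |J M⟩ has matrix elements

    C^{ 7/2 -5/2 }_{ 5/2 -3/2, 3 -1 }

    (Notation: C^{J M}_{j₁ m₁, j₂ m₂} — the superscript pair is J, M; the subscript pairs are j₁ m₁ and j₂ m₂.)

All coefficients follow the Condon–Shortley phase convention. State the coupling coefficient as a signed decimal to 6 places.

√[8·2!3!4!/10! · 1!4!2!4!1!6!] = √(18432/35)
  +(−1)^1/∏(1,1,3,1,0,3)! = -1/36  (running -1/36)
  +(−1)^2/∏(2,0,2,0,1,4)! = 1/96  (running -5/288)
⟨..|..⟩ = √(18432/35)·(-5/288) = -0.398410

−√(10/63) = -0.398410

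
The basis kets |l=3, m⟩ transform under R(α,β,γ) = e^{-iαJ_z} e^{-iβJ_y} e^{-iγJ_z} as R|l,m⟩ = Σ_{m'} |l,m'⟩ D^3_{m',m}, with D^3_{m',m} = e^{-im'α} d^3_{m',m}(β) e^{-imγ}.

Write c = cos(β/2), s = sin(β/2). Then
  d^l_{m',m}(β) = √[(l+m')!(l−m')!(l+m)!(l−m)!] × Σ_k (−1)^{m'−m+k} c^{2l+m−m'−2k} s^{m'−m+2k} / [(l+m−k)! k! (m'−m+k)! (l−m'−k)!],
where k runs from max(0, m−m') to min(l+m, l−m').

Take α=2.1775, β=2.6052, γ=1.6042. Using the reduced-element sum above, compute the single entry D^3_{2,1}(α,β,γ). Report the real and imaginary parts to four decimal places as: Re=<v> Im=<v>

Re=0.0962 Im=0.0323

D^3_{2,1}(2.1775,2.6052,1.6042) = e^{-i·2·2.1775}·d^3_{2,1}(2.6052)·e^{-i·1·1.6042}. Compute d first:
c=cos(2.605200/2)=0.264993, s=sin(2.605200/2)=0.964250; N=√[120·1·24·2]=75.894664
k: max(0,(1)−(2))=0 … min(3+(1),3−(2))=1
  k=0: (−1)^1·75.8947/(24)·0.2650^5·0.9643^1 = -0.003984
  k=1: (−1)^2·75.8947/(12)·0.2650^3·0.9643^3 = +0.105512
d^3_{2,1}(2.6052) = -0.003984 +0.105512 = +0.101527
Attach z-rotation phases: D = e^{-i(2)(2.1775)}·(+0.101527)·e^{-i(1)(1.6042)} = +0.096245+0.032321i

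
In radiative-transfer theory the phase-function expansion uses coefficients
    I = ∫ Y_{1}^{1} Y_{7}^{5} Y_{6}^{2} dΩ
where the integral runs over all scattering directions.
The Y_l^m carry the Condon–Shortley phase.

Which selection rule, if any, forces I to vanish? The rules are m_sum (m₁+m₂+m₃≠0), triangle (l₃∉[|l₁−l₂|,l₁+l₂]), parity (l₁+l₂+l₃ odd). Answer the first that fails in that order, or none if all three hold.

m_sum

m₁+m₂+m₃ = 1 + 5 + 2 = 8  ✗
triangle: |1−7|=6 ≤ l₃=6 ≤ 1+7=8
parity: l₁+l₂+l₃ = 14 is even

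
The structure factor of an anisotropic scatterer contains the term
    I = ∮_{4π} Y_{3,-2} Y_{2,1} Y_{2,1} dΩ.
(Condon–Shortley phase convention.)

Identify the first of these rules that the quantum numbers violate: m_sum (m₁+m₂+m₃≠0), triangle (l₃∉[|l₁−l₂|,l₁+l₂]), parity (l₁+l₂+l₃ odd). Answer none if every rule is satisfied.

azimuthal sum: -2 + 1 + 1 = 0  ✓
1 ≤ 2 ≤ 5 (triangle on l)  ✓
L = 3 + 2 + 2 = 7 (odd)  ✗

parity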